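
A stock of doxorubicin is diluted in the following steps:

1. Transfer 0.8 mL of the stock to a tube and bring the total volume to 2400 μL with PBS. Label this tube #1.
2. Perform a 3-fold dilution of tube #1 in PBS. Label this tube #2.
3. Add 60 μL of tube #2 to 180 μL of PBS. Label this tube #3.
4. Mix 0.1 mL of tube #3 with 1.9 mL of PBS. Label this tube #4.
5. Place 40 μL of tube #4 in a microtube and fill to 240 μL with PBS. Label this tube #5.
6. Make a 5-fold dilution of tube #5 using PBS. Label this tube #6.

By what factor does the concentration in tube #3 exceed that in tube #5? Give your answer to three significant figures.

Step 1: 0.8 mL brought to 2400 μL → factor 2.4/0.8 = 3
Step 2: 3-fold → factor 3
Step 3: 60 μL + 180 μL = 240 μL total → factor 240/60 = 4
Step 4: 0.1 mL + 1.9 mL = 2 mL total → factor 2/0.1 = 20
Step 5: 40 μL brought to 240 μL → factor 240/40 = 6
Dilution factor to tube #3 = 36; to tube #5 = 4320
[tube #3]/[tube #5] = (factor to tube #5)/(factor to tube #3) = 4320/36 = 120

120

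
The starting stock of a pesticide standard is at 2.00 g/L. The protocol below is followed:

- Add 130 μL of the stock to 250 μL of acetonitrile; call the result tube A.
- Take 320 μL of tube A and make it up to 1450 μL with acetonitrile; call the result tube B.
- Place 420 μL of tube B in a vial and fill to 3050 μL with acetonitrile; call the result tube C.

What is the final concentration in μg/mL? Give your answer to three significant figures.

Step 1: 130 μL + 250 μL = 380 μL total → factor 380/130 = 2.9231
Step 2: 320 μL brought to 1450 μL → factor 1450/320 = 4.5312
Step 3: 420 μL brought to 3050 μL → factor 3050/420 = 7.2619
Overall dilution factor = 2.9231 × 4.5312 × 7.2619 = 96.185
Final = 2.00 g/L / 96.185 = 0.02079 g/L = 20.8 μg/mL

20.8 μg/mL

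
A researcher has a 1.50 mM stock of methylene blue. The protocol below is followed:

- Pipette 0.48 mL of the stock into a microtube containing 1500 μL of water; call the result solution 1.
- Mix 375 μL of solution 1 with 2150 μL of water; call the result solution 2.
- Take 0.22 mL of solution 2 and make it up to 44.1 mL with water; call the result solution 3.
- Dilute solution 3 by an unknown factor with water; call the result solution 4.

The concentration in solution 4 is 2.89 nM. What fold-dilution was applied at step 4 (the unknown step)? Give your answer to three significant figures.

93.2-fold

Step 1: 0.48 mL + 1500 μL = 1.98 mL total → factor 1.98/0.48 = 4.125
Step 2: 375 μL + 2150 μL = 2525 μL total → factor 2525/375 = 6.7333
Step 3: 0.22 mL brought to 44.1 mL → factor 44.1/0.22 = 200.45
Step 4: unknown factor x
Product of known-step factors = 5567.6
Overall factor = 1.50 mM / (2.89 nM) = 5.1903 × 10^5
x = 5.1903 × 10^5 / 5567.6 = 93.2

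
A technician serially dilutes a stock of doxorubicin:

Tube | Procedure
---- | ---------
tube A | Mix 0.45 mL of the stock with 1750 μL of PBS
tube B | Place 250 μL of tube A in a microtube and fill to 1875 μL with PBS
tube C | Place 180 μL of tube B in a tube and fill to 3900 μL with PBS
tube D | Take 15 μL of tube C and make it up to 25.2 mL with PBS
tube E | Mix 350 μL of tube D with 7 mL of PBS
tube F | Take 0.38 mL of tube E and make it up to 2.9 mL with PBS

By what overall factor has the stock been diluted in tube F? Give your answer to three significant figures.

2.14 × 10^8

Step 1: 0.45 mL + 1750 μL = 2.2 mL total → factor 2.2/0.45 = 4.8889
Step 2: 250 μL brought to 1875 μL → factor 1875/250 = 7.5
Step 3: 180 μL brought to 3900 μL → factor 3900/180 = 21.667
Step 4: 15 μL brought to 25.2 mL → factor 25200/15 = 1680
Step 5: 350 μL + 7 mL = 7350 μL total → factor 7350/350 = 21
Step 6: 0.38 mL brought to 2.9 mL → factor 2.9/0.38 = 7.6316
Overall dilution factor = 4.8889 × 7.5 × 21.667 × 1680 × 21 × 7.6316 = 2.139 × 10^8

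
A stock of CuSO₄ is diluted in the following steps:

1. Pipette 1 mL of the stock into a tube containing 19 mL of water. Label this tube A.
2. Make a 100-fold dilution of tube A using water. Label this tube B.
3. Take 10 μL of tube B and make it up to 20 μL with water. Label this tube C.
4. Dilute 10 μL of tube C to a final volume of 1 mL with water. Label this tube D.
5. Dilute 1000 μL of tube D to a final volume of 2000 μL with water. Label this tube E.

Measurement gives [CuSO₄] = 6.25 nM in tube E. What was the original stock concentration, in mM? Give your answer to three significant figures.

5.00 mM

Step 1: 1 mL + 19 mL = 20 mL total → factor 20/1 = 20
Step 2: 100-fold → factor 100
Step 3: 10 μL brought to 20 μL → factor 20/10 = 2
Step 4: 10 μL brought to 1 mL → factor 1000/10 = 100
Step 5: 1000 μL brought to 2000 μL → factor 2000/1000 = 2
Overall dilution factor = 20 × 100 × 2 × 100 × 2 = 8 × 10^5
Stock = 6.25 nM × 8 × 10^5 = 5.000 × 10^6 nM = 5.00 mM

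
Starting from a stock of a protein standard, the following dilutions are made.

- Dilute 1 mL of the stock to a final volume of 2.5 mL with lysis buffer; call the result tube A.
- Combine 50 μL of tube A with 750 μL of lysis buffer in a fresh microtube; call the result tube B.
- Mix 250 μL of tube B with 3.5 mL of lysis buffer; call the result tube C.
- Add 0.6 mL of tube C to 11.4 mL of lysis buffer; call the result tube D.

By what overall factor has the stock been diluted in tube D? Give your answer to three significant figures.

Step 1: 1 mL brought to 2.5 mL → factor 2.5/1 = 2.5
Step 2: 50 μL + 750 μL = 800 μL total → factor 800/50 = 16
Step 3: 250 μL + 3.5 mL = 3750 μL total → factor 3750/250 = 15
Step 4: 0.6 mL + 11.4 mL = 12 mL total → factor 12/0.6 = 20
Overall dilution factor = 2.5 × 16 × 15 × 20 = 12000

1.20 × 10^4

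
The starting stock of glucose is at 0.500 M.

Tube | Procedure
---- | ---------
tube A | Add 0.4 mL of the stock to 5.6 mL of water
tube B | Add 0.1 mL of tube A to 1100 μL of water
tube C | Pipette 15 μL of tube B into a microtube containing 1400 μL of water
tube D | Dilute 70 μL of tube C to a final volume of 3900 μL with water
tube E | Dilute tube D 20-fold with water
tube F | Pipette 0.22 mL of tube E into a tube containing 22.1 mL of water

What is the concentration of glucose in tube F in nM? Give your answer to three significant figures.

Step 1: 0.4 mL + 5.6 mL = 6 mL total → factor 6/0.4 = 15
Step 2: 0.1 mL + 1100 μL = 1.2 mL total → factor 1.2/0.1 = 12
Step 3: 15 μL + 1400 μL = 1415 μL total → factor 1415/15 = 94.333
Step 4: 70 μL brought to 3900 μL → factor 3900/70 = 55.714
Step 5: 20-fold → factor 20
Step 6: 0.22 mL + 22.1 mL = 22.32 mL total → factor 22.32/0.22 = 101.45
Overall dilution factor = 15 × 12 × 94.333 × 55.714 × 20 × 101.45 = 1.9196 × 10^9
Final = 0.500 M / 1.9196 × 10^9 = 2.605 × 10^-10 M = 0.260 nM

0.260 nM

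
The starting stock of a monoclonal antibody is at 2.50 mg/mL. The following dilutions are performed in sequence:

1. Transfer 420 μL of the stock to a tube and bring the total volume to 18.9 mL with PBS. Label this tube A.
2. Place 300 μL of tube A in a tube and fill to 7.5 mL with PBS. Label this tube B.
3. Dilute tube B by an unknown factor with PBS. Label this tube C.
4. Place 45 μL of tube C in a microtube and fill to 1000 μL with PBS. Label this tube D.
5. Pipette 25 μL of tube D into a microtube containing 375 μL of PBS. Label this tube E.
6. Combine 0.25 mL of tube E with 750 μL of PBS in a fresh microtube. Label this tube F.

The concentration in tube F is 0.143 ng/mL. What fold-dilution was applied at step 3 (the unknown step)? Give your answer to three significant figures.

Step 1: 420 μL brought to 18.9 mL → factor 18900/420 = 45
Step 2: 300 μL brought to 7.5 mL → factor 7500/300 = 25
Step 3: unknown factor x
Step 4: 45 μL brought to 1000 μL → factor 1000/45 = 22.222
Step 5: 25 μL + 375 μL = 400 μL total → factor 400/25 = 16
Step 6: 0.25 mL + 750 μL = 1 mL total → factor 1/0.25 = 4
Product of known-step factors = 1.6 × 10^6
Overall factor = 2.50 mg/mL / (0.143 ng/mL) = 1.7483 × 10^7
x = 1.7483 × 10^7 / 1.6 × 10^6 = 10.9

10.9-fold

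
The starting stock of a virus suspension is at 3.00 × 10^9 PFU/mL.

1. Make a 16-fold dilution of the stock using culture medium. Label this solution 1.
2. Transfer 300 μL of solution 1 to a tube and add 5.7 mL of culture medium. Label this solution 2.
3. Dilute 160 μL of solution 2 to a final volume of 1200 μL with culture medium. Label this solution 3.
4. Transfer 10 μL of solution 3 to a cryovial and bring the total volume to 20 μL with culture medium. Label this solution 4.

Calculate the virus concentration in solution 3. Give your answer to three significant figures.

1.25 × 10^6 PFU/mL

Step 1: 16-fold → factor 16
Step 2: 300 μL + 5.7 mL = 6000 μL total → factor 6000/300 = 20
Step 3: 160 μL brought to 1200 μL → factor 1200/160 = 7.5
Dilution factor through solution 3 = 16 × 20 × 7.5 = 2400
[solution 3] = 3.00 × 10^9 PFU/mL / 2400 = 1.25 × 10^6 PFU/mL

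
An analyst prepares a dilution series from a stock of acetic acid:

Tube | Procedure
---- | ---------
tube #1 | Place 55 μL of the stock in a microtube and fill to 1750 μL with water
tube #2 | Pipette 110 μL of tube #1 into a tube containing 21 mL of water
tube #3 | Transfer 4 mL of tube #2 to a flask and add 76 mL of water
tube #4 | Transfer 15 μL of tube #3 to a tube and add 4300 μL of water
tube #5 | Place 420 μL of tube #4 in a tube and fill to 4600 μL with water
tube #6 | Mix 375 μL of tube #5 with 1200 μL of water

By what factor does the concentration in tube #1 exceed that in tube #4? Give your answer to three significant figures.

1.10 × 10^6

Step 1: 55 μL brought to 1750 μL → factor 1750/55 = 31.818
Step 2: 110 μL + 21 mL = 21110 μL total → factor 21110/110 = 191.91
Step 3: 4 mL + 76 mL = 80 mL total → factor 80/4 = 20
Step 4: 15 μL + 4300 μL = 4315 μL total → factor 4315/15 = 287.67
Dilution factor to tube #1 = 31.818; to tube #4 = 3.5131 × 10^7
[tube #1]/[tube #4] = (factor to tube #4)/(factor to tube #1) = 3.5131 × 10^7/31.818 = 1.10 × 10^6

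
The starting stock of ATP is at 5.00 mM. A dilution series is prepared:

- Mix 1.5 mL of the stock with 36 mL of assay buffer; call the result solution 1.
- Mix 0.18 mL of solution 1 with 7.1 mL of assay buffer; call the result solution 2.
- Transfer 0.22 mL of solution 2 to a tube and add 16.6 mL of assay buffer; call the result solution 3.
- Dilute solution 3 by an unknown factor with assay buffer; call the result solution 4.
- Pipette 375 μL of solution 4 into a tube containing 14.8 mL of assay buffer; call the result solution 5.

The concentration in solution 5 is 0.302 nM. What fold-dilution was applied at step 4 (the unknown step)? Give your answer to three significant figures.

Step 1: 1.5 mL + 36 mL = 37.5 mL total → factor 37.5/1.5 = 25
Step 2: 0.18 mL + 7.1 mL = 7.28 mL total → factor 7.28/0.18 = 40.444
Step 3: 0.22 mL + 16.6 mL = 16.82 mL total → factor 16.82/0.22 = 76.455
Step 4: unknown factor x
Step 5: 375 μL + 14.8 mL = 15175 μL total → factor 15175/375 = 40.467
Product of known-step factors = 3.1282 × 10^6
Overall factor = 5.00 mM / (0.302 nM) = 1.6556 × 10^7
x = 1.6556 × 10^7 / 3.1282 × 10^6 = 5.29

5.29-fold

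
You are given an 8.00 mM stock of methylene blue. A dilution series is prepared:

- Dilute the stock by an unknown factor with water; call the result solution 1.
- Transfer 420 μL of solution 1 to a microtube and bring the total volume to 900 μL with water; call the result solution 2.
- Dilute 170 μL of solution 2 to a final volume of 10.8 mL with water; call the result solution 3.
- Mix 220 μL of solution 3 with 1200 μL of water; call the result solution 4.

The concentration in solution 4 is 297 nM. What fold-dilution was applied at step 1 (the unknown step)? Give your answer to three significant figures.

Step 1: unknown factor x
Step 2: 420 μL brought to 900 μL → factor 900/420 = 2.1429
Step 3: 170 μL brought to 10.8 mL → factor 10800/170 = 63.529
Step 4: 220 μL + 1200 μL = 1420 μL total → factor 1420/220 = 6.4545
Product of known-step factors = 878.69
Overall factor = 8.00 mM / (297 nM) = 26936
x = 26936 / 878.69 = 30.7

30.7-fold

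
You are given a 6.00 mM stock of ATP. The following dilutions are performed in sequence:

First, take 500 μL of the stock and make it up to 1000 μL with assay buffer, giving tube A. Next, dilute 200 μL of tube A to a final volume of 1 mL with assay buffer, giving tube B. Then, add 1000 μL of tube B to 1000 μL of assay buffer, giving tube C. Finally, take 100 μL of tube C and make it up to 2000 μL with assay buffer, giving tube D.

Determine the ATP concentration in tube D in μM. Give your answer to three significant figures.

15.0 μM

Step 1: 500 μL brought to 1000 μL → factor 1000/500 = 2
Step 2: 200 μL brought to 1 mL → factor 1000/200 = 5
Step 3: 1000 μL + 1000 μL = 2000 μL total → factor 2000/1000 = 2
Step 4: 100 μL brought to 2000 μL → factor 2000/100 = 20
Overall dilution factor = 2 × 5 × 2 × 20 = 400
Final = 6.00 mM / 400 = 0.01500 mM = 15.0 μM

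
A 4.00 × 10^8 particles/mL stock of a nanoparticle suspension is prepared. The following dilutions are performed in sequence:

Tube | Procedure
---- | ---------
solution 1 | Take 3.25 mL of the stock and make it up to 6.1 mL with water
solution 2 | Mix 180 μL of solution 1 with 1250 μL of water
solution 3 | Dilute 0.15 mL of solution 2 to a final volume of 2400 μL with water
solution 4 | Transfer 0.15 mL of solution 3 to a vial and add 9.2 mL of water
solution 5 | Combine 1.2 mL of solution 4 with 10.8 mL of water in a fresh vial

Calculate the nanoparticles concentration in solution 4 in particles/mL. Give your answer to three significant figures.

2.69 × 10^4 particles/mL

Step 1: 3.25 mL brought to 6.1 mL → factor 6.1/3.25 = 1.8769
Step 2: 180 μL + 1250 μL = 1430 μL total → factor 1430/180 = 7.9444
Step 3: 0.15 mL brought to 2400 μL → factor 2.4/0.15 = 16
Step 4: 0.15 mL + 9.2 mL = 9.35 mL total → factor 9.35/0.15 = 62.333
Dilution factor through solution 4 = 1.8769 × 7.9444 × 16 × 62.333 = 14871
[solution 4] = 4.00 × 10^8 particles/mL / 14871 = 2.69 × 10^4 particles/mL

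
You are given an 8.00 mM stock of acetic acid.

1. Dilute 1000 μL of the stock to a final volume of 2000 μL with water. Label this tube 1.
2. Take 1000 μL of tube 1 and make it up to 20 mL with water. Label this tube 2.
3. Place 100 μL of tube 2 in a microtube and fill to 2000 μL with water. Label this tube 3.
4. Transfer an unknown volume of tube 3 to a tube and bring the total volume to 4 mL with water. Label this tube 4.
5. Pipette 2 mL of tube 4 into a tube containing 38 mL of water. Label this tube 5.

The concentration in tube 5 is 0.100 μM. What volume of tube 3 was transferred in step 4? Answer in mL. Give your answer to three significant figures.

Step 1: 1000 μL brought to 2000 μL → factor 2000/1000 = 2
Step 2: 1000 μL brought to 20 mL → factor 20000/1000 = 20
Step 3: 100 μL brought to 2000 μL → factor 2000/100 = 20
Step 4: v brought to 4 mL → factor = 4 mL/v
Step 5: 2 mL + 38 mL = 40 mL total → factor 40/2 = 20
Product of known-step factors = 16000
Overall factor = 8.00 mM / (0.100 μM) = 80000
Step-4 factor = 80000 / 16000 = 5
v = 4 mL / 5 = 0.800 mL

0.800 mL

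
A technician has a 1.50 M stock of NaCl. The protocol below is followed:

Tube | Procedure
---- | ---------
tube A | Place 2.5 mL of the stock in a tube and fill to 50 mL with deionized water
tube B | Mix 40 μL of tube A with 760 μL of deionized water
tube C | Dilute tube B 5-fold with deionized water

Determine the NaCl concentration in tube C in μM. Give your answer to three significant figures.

750 μM

Step 1: 2.5 mL brought to 50 mL → factor 50/2.5 = 20
Step 2: 40 μL + 760 μL = 800 μL total → factor 800/40 = 20
Step 3: 5-fold → factor 5
Overall dilution factor = 20 × 20 × 5 = 2000
Final = 1.50 M / 2000 = 0.0007500 M = 750 μM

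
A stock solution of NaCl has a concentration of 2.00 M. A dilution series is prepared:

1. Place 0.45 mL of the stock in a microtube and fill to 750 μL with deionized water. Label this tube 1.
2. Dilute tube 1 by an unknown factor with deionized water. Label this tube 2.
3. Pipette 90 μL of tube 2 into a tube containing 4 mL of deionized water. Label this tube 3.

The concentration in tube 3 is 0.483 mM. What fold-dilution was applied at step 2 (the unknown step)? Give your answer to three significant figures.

Step 1: 0.45 mL brought to 750 μL → factor 0.75/0.45 = 1.6667
Step 2: unknown factor x
Step 3: 90 μL + 4 mL = 4090 μL total → factor 4090/90 = 45.444
Product of known-step factors = 75.741
Overall factor = 2.00 M / (0.483 mM) = 4140.8
x = 4140.8 / 75.741 = 54.7

54.7-fold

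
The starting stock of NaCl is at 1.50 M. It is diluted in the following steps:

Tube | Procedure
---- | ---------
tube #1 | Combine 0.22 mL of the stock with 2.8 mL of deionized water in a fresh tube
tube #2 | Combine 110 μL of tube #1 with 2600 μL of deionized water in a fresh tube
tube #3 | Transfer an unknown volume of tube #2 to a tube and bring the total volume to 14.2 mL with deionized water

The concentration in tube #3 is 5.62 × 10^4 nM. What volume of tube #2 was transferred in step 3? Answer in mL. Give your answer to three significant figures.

Step 1: 0.22 mL + 2.8 mL = 3.02 mL total → factor 3.02/0.22 = 13.727
Step 2: 110 μL + 2600 μL = 2710 μL total → factor 2710/110 = 24.636
Step 3: v brought to 14.2 mL → factor = 14.2 mL/v
Product of known-step factors = 338.19
Overall factor = 1.50 M / (5.62 × 10^4 nM) = 26690
Step-3 factor = 26690 / 338.19 = 78.921
v = 14.2 mL / 78.921 = 0.180 mL

0.180 mL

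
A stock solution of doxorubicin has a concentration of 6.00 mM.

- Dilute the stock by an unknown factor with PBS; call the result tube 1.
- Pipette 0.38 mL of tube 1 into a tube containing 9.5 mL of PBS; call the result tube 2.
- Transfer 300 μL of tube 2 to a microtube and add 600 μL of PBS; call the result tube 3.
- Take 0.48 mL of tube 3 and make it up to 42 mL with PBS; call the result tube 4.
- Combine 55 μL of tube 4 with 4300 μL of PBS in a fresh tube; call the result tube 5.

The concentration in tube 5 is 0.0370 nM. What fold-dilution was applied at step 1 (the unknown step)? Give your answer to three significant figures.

300-fold

Step 1: unknown factor x
Step 2: 0.38 mL + 9.5 mL = 9.88 mL total → factor 9.88/0.38 = 26
Step 3: 300 μL + 600 μL = 900 μL total → factor 900/300 = 3
Step 4: 0.48 mL brought to 42 mL → factor 42/0.48 = 87.5
Step 5: 55 μL + 4300 μL = 4355 μL total → factor 4355/55 = 79.182
Product of known-step factors = 5.4042 × 10^5
Overall factor = 6.00 mM / (0.0370 nM) = 1.6216 × 10^8
x = 1.6216 × 10^8 / 5.4042 × 10^5 = 300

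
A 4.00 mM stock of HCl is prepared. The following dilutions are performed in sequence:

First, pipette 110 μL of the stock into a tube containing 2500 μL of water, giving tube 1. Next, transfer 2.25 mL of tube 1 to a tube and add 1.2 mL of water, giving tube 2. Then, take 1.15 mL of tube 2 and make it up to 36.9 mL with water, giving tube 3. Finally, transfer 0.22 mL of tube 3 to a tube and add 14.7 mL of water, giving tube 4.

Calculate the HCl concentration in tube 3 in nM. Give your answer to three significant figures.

Step 1: 110 μL + 2500 μL = 2610 μL total → factor 2610/110 = 23.727
Step 2: 2.25 mL + 1.2 mL = 3.45 mL total → factor 3.45/2.25 = 1.5333
Step 3: 1.15 mL brought to 36.9 mL → factor 36.9/1.15 = 32.087
Dilution factor through tube 3 = 23.727 × 1.5333 × 32.087 = 1167.4
[tube 3] = 4.00 mM / 1167.4 = 0.003426 mM = 3.43 × 10^3 nM

3.43 × 10^3 nM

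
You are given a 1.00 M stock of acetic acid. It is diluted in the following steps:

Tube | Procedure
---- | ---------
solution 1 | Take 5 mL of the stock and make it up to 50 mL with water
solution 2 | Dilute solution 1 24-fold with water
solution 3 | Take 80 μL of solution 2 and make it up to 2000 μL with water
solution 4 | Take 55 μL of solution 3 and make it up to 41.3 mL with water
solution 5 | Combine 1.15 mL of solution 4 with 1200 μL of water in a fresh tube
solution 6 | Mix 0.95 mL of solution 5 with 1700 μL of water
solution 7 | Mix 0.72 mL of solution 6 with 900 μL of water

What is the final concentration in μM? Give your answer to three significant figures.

Step 1: 5 mL brought to 50 mL → factor 50/5 = 10
Step 2: 24-fold → factor 24
Step 3: 80 μL brought to 2000 μL → factor 2000/80 = 25
Step 4: 55 μL brought to 41.3 mL → factor 41300/55 = 750.91
Step 5: 1.15 mL + 1200 μL = 2.35 mL total → factor 2.35/1.15 = 2.0435
Step 6: 0.95 mL + 1700 μL = 2.65 mL total → factor 2.65/0.95 = 2.7895
Step 7: 0.72 mL + 900 μL = 1.62 mL total → factor 1.62/0.72 = 2.25
Overall dilution factor = 10 × 24 × 25 × 750.91 × 2.0435 × 2.7895 × 2.25 = 5.7785 × 10^7
Final = 1.00 M / 5.7785 × 10^7 = 1.731 × 10^-8 M = 0.0173 μM

0.0173 μM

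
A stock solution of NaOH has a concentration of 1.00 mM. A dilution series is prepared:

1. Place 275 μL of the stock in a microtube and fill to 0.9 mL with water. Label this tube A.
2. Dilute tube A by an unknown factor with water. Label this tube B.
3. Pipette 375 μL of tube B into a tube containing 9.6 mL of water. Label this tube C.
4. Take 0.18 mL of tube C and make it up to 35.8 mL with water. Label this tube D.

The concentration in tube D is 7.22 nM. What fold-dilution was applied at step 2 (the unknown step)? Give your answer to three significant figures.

8.00-fold

Step 1: 275 μL brought to 0.9 mL → factor 900/275 = 3.2727
Step 2: unknown factor x
Step 3: 375 μL + 9.6 mL = 9975 μL total → factor 9975/375 = 26.6
Step 4: 0.18 mL brought to 35.8 mL → factor 35.8/0.18 = 198.89
Product of known-step factors = 17314
Overall factor = 1.00 mM / (7.22 nM) = 1.385 × 10^5
x = 1.385 × 10^5 / 17314 = 8.00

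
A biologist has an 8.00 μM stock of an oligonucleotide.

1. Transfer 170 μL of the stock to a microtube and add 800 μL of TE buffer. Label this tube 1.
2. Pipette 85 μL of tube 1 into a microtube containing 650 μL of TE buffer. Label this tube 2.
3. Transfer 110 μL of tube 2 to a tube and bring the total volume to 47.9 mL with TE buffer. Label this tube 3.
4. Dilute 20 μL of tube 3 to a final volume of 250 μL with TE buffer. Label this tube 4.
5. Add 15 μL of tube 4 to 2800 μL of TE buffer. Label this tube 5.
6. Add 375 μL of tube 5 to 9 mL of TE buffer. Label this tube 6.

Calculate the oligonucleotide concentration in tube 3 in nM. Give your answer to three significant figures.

Step 1: 170 μL + 800 μL = 970 μL total → factor 970/170 = 5.7059
Step 2: 85 μL + 650 μL = 735 μL total → factor 735/85 = 8.6471
Step 3: 110 μL brought to 47.9 mL → factor 47900/110 = 435.45
Dilution factor through tube 3 = 5.7059 × 8.6471 × 435.45 = 21485
[tube 3] = 8.00 μM / 21485 = 0.0003724 μM = 0.372 nM

0.372 nM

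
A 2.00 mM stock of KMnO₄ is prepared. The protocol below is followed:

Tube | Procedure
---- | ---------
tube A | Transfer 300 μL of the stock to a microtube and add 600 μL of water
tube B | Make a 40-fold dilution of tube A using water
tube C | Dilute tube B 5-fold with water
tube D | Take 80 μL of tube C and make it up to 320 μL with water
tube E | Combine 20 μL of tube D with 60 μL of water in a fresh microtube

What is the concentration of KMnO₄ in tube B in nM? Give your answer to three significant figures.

Step 1: 300 μL + 600 μL = 900 μL total → factor 900/300 = 3
Step 2: 40-fold → factor 40
Dilution factor through tube B = 3 × 40 = 120
[tube B] = 2.00 mM / 120 = 0.01667 mM = 1.67 × 10^4 nM

1.67 × 10^4 nM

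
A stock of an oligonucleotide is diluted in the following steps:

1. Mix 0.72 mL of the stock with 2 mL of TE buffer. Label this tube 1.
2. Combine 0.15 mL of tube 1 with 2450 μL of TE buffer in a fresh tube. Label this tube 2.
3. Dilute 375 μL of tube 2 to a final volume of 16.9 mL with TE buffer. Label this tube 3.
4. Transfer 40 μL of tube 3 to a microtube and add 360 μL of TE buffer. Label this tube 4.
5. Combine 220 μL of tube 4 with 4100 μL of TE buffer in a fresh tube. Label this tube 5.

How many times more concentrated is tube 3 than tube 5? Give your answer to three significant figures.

196

Step 1: 0.72 mL + 2 mL = 2.72 mL total → factor 2.72/0.72 = 3.7778
Step 2: 0.15 mL + 2450 μL = 2.6 mL total → factor 2.6/0.15 = 17.333
Step 3: 375 μL brought to 16.9 mL → factor 16900/375 = 45.067
Step 4: 40 μL + 360 μL = 400 μL total → factor 400/40 = 10
Step 5: 220 μL + 4100 μL = 4320 μL total → factor 4320/220 = 19.636
Dilution factor to tube 3 = 2951; to tube 5 = 5.7948 × 10^5
[tube 3]/[tube 5] = (factor to tube 5)/(factor to tube 3) = 5.7948 × 10^5/2951 = 196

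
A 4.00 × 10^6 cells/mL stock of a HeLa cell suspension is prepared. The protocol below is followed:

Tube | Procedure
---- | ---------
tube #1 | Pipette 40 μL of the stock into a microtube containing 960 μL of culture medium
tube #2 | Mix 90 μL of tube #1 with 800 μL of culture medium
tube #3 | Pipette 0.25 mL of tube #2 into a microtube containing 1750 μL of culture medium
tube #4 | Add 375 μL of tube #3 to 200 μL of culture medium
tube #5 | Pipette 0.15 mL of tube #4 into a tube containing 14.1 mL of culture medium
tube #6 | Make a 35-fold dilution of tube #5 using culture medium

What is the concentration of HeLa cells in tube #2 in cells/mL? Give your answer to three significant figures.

1.62 × 10^4 cells/mL

Step 1: 40 μL + 960 μL = 1000 μL total → factor 1000/40 = 25
Step 2: 90 μL + 800 μL = 890 μL total → factor 890/90 = 9.8889
Dilution factor through tube #2 = 25 × 9.8889 = 247.22
[tube #2] = 4.00 × 10^6 cells/mL / 247.22 = 1.62 × 10^4 cells/mL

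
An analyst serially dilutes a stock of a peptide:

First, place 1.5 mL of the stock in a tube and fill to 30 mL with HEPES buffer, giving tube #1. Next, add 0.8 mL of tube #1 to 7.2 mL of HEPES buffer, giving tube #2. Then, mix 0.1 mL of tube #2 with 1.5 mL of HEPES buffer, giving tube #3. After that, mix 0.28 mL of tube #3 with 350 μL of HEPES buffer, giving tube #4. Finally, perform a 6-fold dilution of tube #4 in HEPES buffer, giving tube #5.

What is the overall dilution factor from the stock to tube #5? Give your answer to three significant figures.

4.32 × 10^4

Step 1: 1.5 mL brought to 30 mL → factor 30/1.5 = 20
Step 2: 0.8 mL + 7.2 mL = 8 mL total → factor 8/0.8 = 10
Step 3: 0.1 mL + 1.5 mL = 1.6 mL total → factor 1.6/0.1 = 16
Step 4: 0.28 mL + 350 μL = 0.63 mL total → factor 0.63/0.28 = 2.25
Step 5: 6-fold → factor 6
Overall dilution factor = 20 × 10 × 16 × 2.25 × 6 = 43200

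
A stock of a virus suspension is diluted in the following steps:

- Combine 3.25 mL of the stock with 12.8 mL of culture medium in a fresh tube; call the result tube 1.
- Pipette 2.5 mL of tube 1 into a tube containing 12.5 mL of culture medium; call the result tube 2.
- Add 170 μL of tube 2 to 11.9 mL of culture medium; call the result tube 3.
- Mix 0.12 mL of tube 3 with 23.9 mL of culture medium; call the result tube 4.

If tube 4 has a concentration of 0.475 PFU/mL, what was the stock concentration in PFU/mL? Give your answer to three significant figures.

2.00 × 10^5 PFU/mL

Step 1: 3.25 mL + 12.8 mL = 16.05 mL total → factor 16.05/3.25 = 4.9385
Step 2: 2.5 mL + 12.5 mL = 15 mL total → factor 15/2.5 = 6
Step 3: 170 μL + 11.9 mL = 12070 μL total → factor 12070/170 = 71
Step 4: 0.12 mL + 23.9 mL = 24.02 mL total → factor 24.02/0.12 = 200.17
Overall dilution factor = 4.9385 × 6 × 71 × 200.17 = 4.2111 × 10^5
Stock = 0.475 PFU/mL × 4.2111 × 10^5 = 2.00 × 10^5 PFU/mL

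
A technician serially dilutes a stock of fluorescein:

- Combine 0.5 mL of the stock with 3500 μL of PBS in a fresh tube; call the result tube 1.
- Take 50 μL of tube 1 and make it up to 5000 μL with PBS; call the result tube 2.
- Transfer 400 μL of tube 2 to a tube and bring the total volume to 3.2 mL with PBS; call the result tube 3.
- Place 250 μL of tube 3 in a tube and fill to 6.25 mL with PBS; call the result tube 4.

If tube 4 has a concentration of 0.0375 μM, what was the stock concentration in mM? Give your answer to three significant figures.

6.00 mM

Step 1: 0.5 mL + 3500 μL = 4 mL total → factor 4/0.5 = 8
Step 2: 50 μL brought to 5000 μL → factor 5000/50 = 100
Step 3: 400 μL brought to 3.2 mL → factor 3200/400 = 8
Step 4: 250 μL brought to 6.25 mL → factor 6250/250 = 25
Overall dilution factor = 8 × 100 × 8 × 25 = 1.6 × 10^5
Stock = 0.0375 μM × 1.6 × 10^5 = 6000 μM = 6.00 mM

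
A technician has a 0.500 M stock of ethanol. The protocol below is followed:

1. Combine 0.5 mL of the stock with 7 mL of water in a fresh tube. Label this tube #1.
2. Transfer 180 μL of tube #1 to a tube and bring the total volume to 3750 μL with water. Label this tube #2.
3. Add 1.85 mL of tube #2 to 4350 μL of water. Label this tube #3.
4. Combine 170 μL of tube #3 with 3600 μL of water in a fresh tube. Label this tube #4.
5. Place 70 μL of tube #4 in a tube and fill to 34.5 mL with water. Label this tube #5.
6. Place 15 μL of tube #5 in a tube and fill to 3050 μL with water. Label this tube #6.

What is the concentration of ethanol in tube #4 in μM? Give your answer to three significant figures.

21.5 μM

Step 1: 0.5 mL + 7 mL = 7.5 mL total → factor 7.5/0.5 = 15
Step 2: 180 μL brought to 3750 μL → factor 3750/180 = 20.833
Step 3: 1.85 mL + 4350 μL = 6.2 mL total → factor 6.2/1.85 = 3.3514
Step 4: 170 μL + 3600 μL = 3770 μL total → factor 3770/170 = 22.176
Dilution factor through tube #4 = 15 × 20.833 × 3.3514 × 22.176 = 23225
[tube #4] = 0.500 M / 23225 = 2.153 × 10^-5 M = 21.5 μM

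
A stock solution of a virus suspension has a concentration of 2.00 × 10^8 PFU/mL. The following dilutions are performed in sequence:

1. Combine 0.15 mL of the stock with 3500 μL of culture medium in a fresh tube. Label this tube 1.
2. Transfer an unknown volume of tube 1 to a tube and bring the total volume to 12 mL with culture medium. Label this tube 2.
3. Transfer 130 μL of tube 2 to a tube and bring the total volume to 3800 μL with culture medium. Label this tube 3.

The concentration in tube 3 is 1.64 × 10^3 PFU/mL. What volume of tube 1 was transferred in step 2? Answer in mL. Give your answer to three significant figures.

0.0700 mL

Step 1: 0.15 mL + 3500 μL = 3.65 mL total → factor 3.65/0.15 = 24.333
Step 2: v brought to 12 mL → factor = 12 mL/v
Step 3: 130 μL brought to 3800 μL → factor 3800/130 = 29.231
Product of known-step factors = 711.28
Overall factor = 2.00 × 10^8 PFU/mL / (1.64 × 10^3 PFU/mL) = 1.2195 × 10^5
Step-2 factor = 1.2195 × 10^5 / 711.28 = 171.45
v = 12 mL / 171.45 = 0.0700 mL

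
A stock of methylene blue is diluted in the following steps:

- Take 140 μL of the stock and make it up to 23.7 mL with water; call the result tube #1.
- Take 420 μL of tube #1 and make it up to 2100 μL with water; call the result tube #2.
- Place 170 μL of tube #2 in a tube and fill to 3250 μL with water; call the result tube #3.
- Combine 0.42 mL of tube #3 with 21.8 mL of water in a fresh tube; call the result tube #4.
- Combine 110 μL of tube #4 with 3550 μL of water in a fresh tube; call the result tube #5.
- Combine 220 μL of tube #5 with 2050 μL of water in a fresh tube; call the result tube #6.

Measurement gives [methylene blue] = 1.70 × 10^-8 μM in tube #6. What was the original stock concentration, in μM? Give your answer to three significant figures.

Step 1: 140 μL brought to 23.7 mL → factor 23700/140 = 169.29
Step 2: 420 μL brought to 2100 μL → factor 2100/420 = 5
Step 3: 170 μL brought to 3250 μL → factor 3250/170 = 19.118
Step 4: 0.42 mL + 21.8 mL = 22.22 mL total → factor 22.22/0.42 = 52.905
Step 5: 110 μL + 3550 μL = 3660 μL total → factor 3660/110 = 33.273
Step 6: 220 μL + 2050 μL = 2270 μL total → factor 2270/220 = 10.318
Overall dilution factor = 169.29 × 5 × 19.118 × 52.905 × 33.273 × 10.318 = 2.9391 × 10^8
Stock = 1.70 × 10^-8 μM × 2.9391 × 10^8 = 5.00 μM

5.00 μM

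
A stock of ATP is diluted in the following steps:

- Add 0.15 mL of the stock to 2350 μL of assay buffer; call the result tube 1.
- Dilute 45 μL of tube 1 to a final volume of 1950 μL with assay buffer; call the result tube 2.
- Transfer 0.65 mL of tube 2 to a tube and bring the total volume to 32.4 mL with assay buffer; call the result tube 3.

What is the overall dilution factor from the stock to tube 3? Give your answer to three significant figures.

Step 1: 0.15 mL + 2350 μL = 2.5 mL total → factor 2.5/0.15 = 16.667
Step 2: 45 μL brought to 1950 μL → factor 1950/45 = 43.333
Step 3: 0.65 mL brought to 32.4 mL → factor 32.4/0.65 = 49.846
Overall dilution factor = 16.667 × 43.333 × 49.846 = 36000

3.60 × 10^4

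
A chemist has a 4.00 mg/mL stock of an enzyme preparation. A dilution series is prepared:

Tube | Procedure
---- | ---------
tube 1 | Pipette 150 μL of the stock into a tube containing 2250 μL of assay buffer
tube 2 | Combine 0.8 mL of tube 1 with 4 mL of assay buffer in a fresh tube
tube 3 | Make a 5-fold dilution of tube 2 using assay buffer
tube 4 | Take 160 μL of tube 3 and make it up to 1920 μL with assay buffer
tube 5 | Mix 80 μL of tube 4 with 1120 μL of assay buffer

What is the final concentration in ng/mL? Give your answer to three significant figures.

46.3 ng/mL

Step 1: 150 μL + 2250 μL = 2400 μL total → factor 2400/150 = 16
Step 2: 0.8 mL + 4 mL = 4.8 mL total → factor 4.8/0.8 = 6
Step 3: 5-fold → factor 5
Step 4: 160 μL brought to 1920 μL → factor 1920/160 = 12
Step 5: 80 μL + 1120 μL = 1200 μL total → factor 1200/80 = 15
Overall dilution factor = 16 × 6 × 5 × 12 × 15 = 86400
Final = 4.00 mg/mL / 86400 = 4.630 × 10^-5 mg/mL = 46.3 ng/mL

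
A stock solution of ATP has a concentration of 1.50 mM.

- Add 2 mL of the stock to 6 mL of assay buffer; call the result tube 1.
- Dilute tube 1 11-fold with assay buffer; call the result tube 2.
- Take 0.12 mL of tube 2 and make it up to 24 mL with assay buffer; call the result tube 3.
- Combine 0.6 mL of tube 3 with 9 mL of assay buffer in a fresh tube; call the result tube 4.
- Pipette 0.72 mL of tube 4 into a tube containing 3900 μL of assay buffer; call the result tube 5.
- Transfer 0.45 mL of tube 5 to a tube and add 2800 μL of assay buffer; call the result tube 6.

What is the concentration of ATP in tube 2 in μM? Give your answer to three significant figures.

34.1 μM

Step 1: 2 mL + 6 mL = 8 mL total → factor 8/2 = 4
Step 2: 11-fold → factor 11
Dilution factor through tube 2 = 4 × 11 = 44
[tube 2] = 1.50 mM / 44 = 0.03409 mM = 34.1 μM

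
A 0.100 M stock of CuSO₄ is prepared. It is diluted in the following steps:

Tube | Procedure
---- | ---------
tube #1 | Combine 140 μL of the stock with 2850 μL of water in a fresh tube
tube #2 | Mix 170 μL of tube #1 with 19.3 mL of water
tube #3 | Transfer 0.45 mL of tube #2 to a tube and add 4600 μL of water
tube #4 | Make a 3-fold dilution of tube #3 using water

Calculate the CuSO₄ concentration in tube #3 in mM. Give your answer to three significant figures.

0.00364 mM

Step 1: 140 μL + 2850 μL = 2990 μL total → factor 2990/140 = 21.357
Step 2: 170 μL + 19.3 mL = 19470 μL total → factor 19470/170 = 114.53
Step 3: 0.45 mL + 4600 μL = 5.05 mL total → factor 5.05/0.45 = 11.222
Dilution factor through tube #3 = 21.357 × 114.53 × 11.222 = 27450
[tube #3] = 0.100 M / 27450 = 3.643 × 10^-6 M = 0.00364 mM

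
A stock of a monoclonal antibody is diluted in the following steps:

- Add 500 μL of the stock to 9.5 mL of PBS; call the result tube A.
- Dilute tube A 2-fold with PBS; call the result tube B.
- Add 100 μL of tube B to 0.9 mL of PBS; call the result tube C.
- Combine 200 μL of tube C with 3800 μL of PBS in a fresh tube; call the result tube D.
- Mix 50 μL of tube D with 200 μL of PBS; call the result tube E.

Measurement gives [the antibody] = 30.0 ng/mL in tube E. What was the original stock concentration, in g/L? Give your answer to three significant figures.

Step 1: 500 μL + 9.5 mL = 10000 μL total → factor 10000/500 = 20
Step 2: 2-fold → factor 2
Step 3: 100 μL + 0.9 mL = 1000 μL total → factor 1000/100 = 10
Step 4: 200 μL + 3800 μL = 4000 μL total → factor 4000/200 = 20
Step 5: 50 μL + 200 μL = 250 μL total → factor 250/50 = 5
Overall dilution factor = 20 × 2 × 10 × 20 × 5 = 40000
Stock = 30.0 ng/mL × 40000 = 1.200 × 10^6 ng/mL = 1.20 g/L

1.20 g/L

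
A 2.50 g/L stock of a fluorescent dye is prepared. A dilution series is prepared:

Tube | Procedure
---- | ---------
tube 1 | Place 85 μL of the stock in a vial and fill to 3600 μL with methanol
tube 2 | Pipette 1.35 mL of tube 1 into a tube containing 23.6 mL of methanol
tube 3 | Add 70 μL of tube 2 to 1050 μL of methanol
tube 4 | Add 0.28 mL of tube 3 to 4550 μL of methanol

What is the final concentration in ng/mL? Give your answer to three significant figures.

11.6 ng/mL

Step 1: 85 μL brought to 3600 μL → factor 3600/85 = 42.353
Step 2: 1.35 mL + 23.6 mL = 24.95 mL total → factor 24.95/1.35 = 18.481
Step 3: 70 μL + 1050 μL = 1120 μL total → factor 1120/70 = 16
Step 4: 0.28 mL + 4550 μL = 4.83 mL total → factor 4.83/0.28 = 17.25
Overall dilution factor = 42.353 × 18.481 × 16 × 17.25 = 2.1604 × 10^5
Final = 2.50 g/L / 2.1604 × 10^5 = 1.157 × 10^-5 g/L = 11.6 ng/mL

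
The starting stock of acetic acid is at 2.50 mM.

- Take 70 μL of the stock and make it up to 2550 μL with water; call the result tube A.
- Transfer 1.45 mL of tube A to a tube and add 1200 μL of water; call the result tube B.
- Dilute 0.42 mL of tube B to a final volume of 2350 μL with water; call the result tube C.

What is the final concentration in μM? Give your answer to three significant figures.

Step 1: 70 μL brought to 2550 μL → factor 2550/70 = 36.429
Step 2: 1.45 mL + 1200 μL = 2.65 mL total → factor 2.65/1.45 = 1.8276
Step 3: 0.42 mL brought to 2350 μL → factor 2.35/0.42 = 5.5952
Overall dilution factor = 36.429 × 1.8276 × 5.5952 = 372.51
Final = 2.50 mM / 372.51 = 0.006711 mM = 6.71 μM

6.71 μM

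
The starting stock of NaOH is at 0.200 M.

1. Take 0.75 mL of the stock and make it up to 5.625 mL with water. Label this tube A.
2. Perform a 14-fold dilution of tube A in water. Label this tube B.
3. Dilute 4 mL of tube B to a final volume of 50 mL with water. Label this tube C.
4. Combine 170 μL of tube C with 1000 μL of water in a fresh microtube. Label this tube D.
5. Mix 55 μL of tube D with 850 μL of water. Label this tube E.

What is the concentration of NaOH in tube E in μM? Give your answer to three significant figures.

Step 1: 0.75 mL brought to 5.625 mL → factor 5.625/0.75 = 7.5
Step 2: 14-fold → factor 14
Step 3: 4 mL brought to 50 mL → factor 50/4 = 12.5
Step 4: 170 μL + 1000 μL = 1170 μL total → factor 1170/170 = 6.8824
Step 5: 55 μL + 850 μL = 905 μL total → factor 905/55 = 16.455
Overall dilution factor = 7.5 × 14 × 12.5 × 6.8824 × 16.455 = 1.4864 × 10^5
Final = 0.200 M / 1.4864 × 10^5 = 1.346 × 10^-6 M = 1.35 μM

1.35 μM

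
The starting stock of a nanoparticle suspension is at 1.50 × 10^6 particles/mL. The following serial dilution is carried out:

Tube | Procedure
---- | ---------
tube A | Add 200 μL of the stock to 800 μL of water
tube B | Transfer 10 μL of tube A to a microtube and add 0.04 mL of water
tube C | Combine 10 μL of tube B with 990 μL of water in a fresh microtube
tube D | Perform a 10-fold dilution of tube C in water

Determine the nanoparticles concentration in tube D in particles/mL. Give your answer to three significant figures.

60.0 particles/mL

Step 1: 200 μL + 800 μL = 1000 μL total → factor 1000/200 = 5
Step 2: 10 μL + 0.04 mL = 50 μL total → factor 50/10 = 5
Step 3: 10 μL + 990 μL = 1000 μL total → factor 1000/10 = 100
Step 4: 10-fold → factor 10
Overall dilution factor = 5 × 5 × 100 × 10 = 25000
Final = 1.50 × 10^6 particles/mL / 25000 = 60.0 particles/mL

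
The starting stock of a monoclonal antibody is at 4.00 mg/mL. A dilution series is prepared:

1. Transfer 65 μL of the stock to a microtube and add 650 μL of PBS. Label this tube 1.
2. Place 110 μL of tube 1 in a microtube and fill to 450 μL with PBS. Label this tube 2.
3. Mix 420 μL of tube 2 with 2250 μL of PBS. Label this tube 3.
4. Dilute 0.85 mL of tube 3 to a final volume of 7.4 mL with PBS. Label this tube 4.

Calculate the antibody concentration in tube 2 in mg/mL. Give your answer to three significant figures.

Step 1: 65 μL + 650 μL = 715 μL total → factor 715/65 = 11
Step 2: 110 μL brought to 450 μL → factor 450/110 = 4.0909
Dilution factor through tube 2 = 11 × 4.0909 = 45
[tube 2] = 4.00 mg/mL / 45 = 0.0889 mg/mL

0.0889 mg/mL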